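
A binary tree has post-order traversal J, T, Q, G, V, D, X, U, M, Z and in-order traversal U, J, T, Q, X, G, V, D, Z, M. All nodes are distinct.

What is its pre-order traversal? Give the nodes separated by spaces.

The last element of post-order is the root; it splits in-order into left and right subtrees.
Root Z: left subtree has 8 nodes {U, J, T, Q, X, G, V, D}, right has 1 {M}.
  Root U: left subtree has 0 nodes { }, right has 7 {J, T, Q, X, G, V, D}.
    Root X: left subtree has 3 nodes {J, T, Q}, right has 3 {G, V, D}.
      Root Q: left subtree has 2 nodes {J, T}, right has 0 { }.
        Root T: left subtree has 1 node {J}, right has 0 { }.
      Root D: left subtree has 2 nodes {G, V}, right has 0 { }.
        Root V: left subtree has 1 node {G}, right has 0 { }.

Z U X Q T J D V G M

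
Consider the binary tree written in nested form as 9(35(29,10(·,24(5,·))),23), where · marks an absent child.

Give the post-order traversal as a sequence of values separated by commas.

Post-order visits the left subtree, then the right subtree, then the node.
At 9: go left to 35.
  At 35: go left to 29.
    29 is a leaf — visit 29.
  At 35: go right to 10.
    At 10: no left child.
    At 10: go right to 24.
      At 24: go left to 5.
        5 is a leaf — visit 5.
      At 24: no right child.
      Visit 24.
    Visit 10.
  Visit 35.
At 9: go right to 23.
  23 is a leaf — visit 23.
Visit 9.

29, 5, 24, 10, 35, 23, 9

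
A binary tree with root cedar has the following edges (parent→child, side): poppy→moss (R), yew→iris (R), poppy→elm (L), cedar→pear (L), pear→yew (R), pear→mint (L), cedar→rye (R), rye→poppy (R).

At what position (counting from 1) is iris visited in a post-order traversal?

2

Post-order visits the left subtree, then the right subtree, then the node.
At cedar: go left to pear.
  At pear: go left to mint.
    mint is a leaf — visit mint.
  At pear: go right to yew.
    At yew: no left child.
    At yew: go right to iris.
      iris is a leaf — visit iris.
    Visit yew.
  Visit pear.
At cedar: go right to rye.
  At rye: no left child.
  At rye: go right to poppy.
    At poppy: go left to elm.
      elm is a leaf — visit elm.
    At poppy: go right to moss.
      moss is a leaf — visit moss.
    Visit poppy.
  Visit rye.
Visit cedar.
Full post-order sequence: mint, iris, yew, pear, elm, moss, poppy, rye, cedar.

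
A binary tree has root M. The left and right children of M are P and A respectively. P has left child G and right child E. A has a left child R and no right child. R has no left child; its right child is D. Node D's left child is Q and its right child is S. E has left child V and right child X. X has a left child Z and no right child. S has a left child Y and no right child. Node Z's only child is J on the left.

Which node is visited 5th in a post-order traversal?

Post-order visits the left subtree, then the right subtree, then the node.
At M: go left to P.
  At P: go left to G.
    G is a leaf — visit G.
  At P: go right to E.
    At E: go left to V.
      V is a leaf — visit V.
    At E: go right to X.
      At X: go left to Z.
        At Z: go left to J.
          J is a leaf — visit J.
        At Z: no right child.
        Visit Z.
      At X: no right child.
      Visit X.
    Visit E.
  Visit P.
At M: go right to A.
  At A: go left to R.
    At R: no left child.
    At R: go right to D.
      At D: go left to Q.
        Q is a leaf — visit Q.
      At D: go right to S.
        At S: go left to Y.
          Y is a leaf — visit Y.
        At S: no right child.
        Visit S.
      Visit D.
    Visit R.
  At A: no right child.
  Visit A.
Visit M.
Full post-order sequence: G, V, J, Z, X, E, P, Q, Y, S, D, R, A, M.

X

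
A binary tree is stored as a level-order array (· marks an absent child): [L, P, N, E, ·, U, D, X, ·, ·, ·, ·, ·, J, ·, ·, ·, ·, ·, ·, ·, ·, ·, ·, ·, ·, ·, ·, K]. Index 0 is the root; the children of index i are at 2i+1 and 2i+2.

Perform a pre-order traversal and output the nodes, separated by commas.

L, P, E, X, N, U, D, J, K

Pre-order visits the node, then its left subtree, then its right subtree.
Visit L.
At L: go left to P.
  Visit P.
  At P: go left to E.
    Visit E.
    At E: go left to X.
      X is a leaf — visit X.
    At E: no right child.
  At P: no right child.
At L: go right to N.
  Visit N.
  At N: go left to U.
    U is a leaf — visit U.
  At N: go right to D.
    Visit D.
    At D: go left to J.
      Visit J.
      At J: no left child.
      At J: go right to K.
        K is a leaf — visit K.
    At D: no right child.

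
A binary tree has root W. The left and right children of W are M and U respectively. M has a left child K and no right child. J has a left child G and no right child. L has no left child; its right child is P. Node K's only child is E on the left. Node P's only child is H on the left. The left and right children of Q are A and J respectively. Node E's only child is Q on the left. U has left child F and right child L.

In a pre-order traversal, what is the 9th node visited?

Pre-order visits the node, then its left subtree, then its right subtree.
Visit W.
At W: go left to M.
  Visit M.
  At M: go left to K.
    Visit K.
    At K: go left to E.
      Visit E.
      At E: go left to Q.
        Visit Q.
        At Q: go left to A.
          A is a leaf — visit A.
        At Q: go right to J.
          Visit J.
          At J: go left to G.
            G is a leaf — visit G.
          At J: no right child.
      At E: no right child.
    At K: no right child.
  At M: no right child.
At W: go right to U.
  Visit U.
  At U: go left to F.
    F is a leaf — visit F.
  At U: go right to L.
    Visit L.
    At L: no left child.
    At L: go right to P.
      Visit P.
      At P: go left to H.
        H is a leaf — visit H.
      At P: no right child.
Full pre-order sequence: W, M, K, E, Q, A, J, G, U, F, L, P, H.

U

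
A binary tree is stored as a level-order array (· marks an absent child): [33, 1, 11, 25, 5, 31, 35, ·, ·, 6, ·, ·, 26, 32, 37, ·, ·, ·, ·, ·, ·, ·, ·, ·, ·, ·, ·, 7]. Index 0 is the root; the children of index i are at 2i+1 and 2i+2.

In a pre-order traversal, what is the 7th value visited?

Pre-order visits the node, then its left subtree, then its right subtree.
Visit 33.
At 33: go left to 1.
  Visit 1.
  At 1: go left to 25.
    25 is a leaf — visit 25.
  At 1: go right to 5.
    Visit 5.
    At 5: go left to 6.
      6 is a leaf — visit 6.
    At 5: no right child.
At 33: go right to 11.
  Visit 11.
  At 11: go left to 31.
    Visit 31.
    At 31: no left child.
    At 31: go right to 26.
      26 is a leaf — visit 26.
  At 11: go right to 35.
    Visit 35.
    At 35: go left to 32.
      Visit 32.
      At 32: go left to 7.
        7 is a leaf — visit 7.
      At 32: no right child.
    At 35: go right to 37.
      37 is a leaf — visit 37.
Full pre-order sequence: 33, 1, 25, 5, 6, 11, 31, 26, 35, 32, 7, 37.

31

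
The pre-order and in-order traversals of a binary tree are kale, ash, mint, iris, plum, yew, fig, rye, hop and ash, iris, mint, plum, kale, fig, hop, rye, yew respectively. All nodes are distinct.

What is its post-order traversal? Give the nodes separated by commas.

iris, plum, mint, ash, hop, rye, fig, yew, kale

The first element of pre-order is the root; it splits in-order into left and right subtrees.
Root kale: left subtree has 4 nodes {ash, iris, mint, plum}, right has 4 {fig, hop, rye, yew}.
  Root ash: left subtree has 0 nodes { }, right has 3 {iris, mint, plum}.
    Root mint: left subtree has 1 node {iris}, right has 1 {plum}.
  Root yew: left subtree has 3 nodes {fig, hop, rye}, right has 0 { }.
    Root fig: left subtree has 0 nodes { }, right has 2 {hop, rye}.
      Root rye: left subtree has 1 node {hop}, right has 0 { }.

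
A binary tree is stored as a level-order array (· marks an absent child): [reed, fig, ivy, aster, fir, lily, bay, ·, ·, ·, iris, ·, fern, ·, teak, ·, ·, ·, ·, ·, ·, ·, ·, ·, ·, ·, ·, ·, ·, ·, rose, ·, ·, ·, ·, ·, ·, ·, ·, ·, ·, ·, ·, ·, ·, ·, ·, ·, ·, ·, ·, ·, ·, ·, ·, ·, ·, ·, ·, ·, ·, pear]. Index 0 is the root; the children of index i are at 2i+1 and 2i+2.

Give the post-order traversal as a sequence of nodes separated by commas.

Post-order visits the left subtree, then the right subtree, then the node.
At reed: go left to fig.
  At fig: go left to aster.
    aster is a leaf — visit aster.
  At fig: go right to fir.
    At fir: no left child.
    At fir: go right to iris.
      iris is a leaf — visit iris.
    Visit fir.
  Visit fig.
At reed: go right to ivy.
  At ivy: go left to lily.
    At lily: no left child.
    At lily: go right to fern.
      fern is a leaf — visit fern.
    Visit lily.
  At ivy: go right to bay.
    At bay: no left child.
    At bay: go right to teak.
      At teak: no left child.
      At teak: go right to rose.
        At rose: go left to pear.
          pear is a leaf — visit pear.
        At rose: no right child.
        Visit rose.
      Visit teak.
    Visit bay.
  Visit ivy.
Visit reed.

aster, iris, fir, fig, fern, lily, pear, rose, teak, bay, ivy, reed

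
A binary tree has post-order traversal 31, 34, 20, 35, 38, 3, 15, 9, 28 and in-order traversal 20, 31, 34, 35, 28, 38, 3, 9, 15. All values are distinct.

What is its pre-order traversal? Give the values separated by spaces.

The last element of post-order is the root; it splits in-order into left and right subtrees.
Root 28: left subtree has 4 nodes {20, 31, 34, 35}, right has 4 {38, 3, 9, 15}.
  Root 35: left subtree has 3 nodes {20, 31, 34}, right has 0 { }.
    Root 20: left subtree has 0 nodes { }, right has 2 {31, 34}.
      Root 34: left subtree has 1 node {31}, right has 0 { }.
  Root 9: left subtree has 2 nodes {38, 3}, right has 1 {15}.
    Root 3: left subtree has 1 node {38}, right has 0 { }.

28 35 20 34 31 9 3 38 15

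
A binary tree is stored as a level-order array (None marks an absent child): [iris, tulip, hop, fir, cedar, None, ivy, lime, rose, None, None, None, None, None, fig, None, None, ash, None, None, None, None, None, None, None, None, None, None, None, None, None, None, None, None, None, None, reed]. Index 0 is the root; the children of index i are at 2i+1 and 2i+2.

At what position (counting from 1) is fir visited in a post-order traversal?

Post-order visits the left subtree, then the right subtree, then the node.
At iris: go left to tulip.
  At tulip: go left to fir.
    At fir: go left to lime.
      lime is a leaf — visit lime.
    At fir: go right to rose.
      At rose: go left to ash.
        At ash: no left child.
        At ash: go right to reed.
          reed is a leaf — visit reed.
        Visit ash.
      At rose: no right child.
      Visit rose.
    Visit fir.
  At tulip: go right to cedar.
    cedar is a leaf — visit cedar.
  Visit tulip.
At iris: go right to hop.
  At hop: no left child.
  At hop: go right to ivy.
    At ivy: no left child.
    At ivy: go right to fig.
      fig is a leaf — visit fig.
    Visit ivy.
  Visit hop.
Visit iris.
Full post-order sequence: lime, reed, ash, rose, fir, cedar, tulip, fig, ivy, hop, iris.

5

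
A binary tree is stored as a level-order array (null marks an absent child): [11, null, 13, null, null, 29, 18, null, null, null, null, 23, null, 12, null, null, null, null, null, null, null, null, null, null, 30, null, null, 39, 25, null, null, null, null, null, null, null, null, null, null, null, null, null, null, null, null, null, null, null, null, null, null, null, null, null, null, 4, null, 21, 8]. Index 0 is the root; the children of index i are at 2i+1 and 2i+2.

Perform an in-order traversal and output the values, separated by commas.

In-order visits the left subtree, then the node, then the right subtree.
At 11: no left child.
Visit 11.
At 11: go right to 13.
  At 13: go left to 29.
    At 29: go left to 23.
      At 23: no left child.
      Visit 23.
      At 23: go right to 30.
        30 is a leaf — visit 30.
    Visit 29.
    At 29: no right child.
  Visit 13.
  At 13: go right to 18.
    At 18: go left to 12.
      At 12: go left to 39.
        At 39: go left to 4.
          4 is a leaf — visit 4.
        Visit 39.
        At 39: no right child.
      Visit 12.
      At 12: go right to 25.
        At 25: go left to 21.
          21 is a leaf — visit 21.
        Visit 25.
        At 25: go right to 8.
          8 is a leaf — visit 8.
    Visit 18.
    At 18: no right child.

11, 23, 30, 29, 13, 4, 39, 12, 21, 25, 8, 18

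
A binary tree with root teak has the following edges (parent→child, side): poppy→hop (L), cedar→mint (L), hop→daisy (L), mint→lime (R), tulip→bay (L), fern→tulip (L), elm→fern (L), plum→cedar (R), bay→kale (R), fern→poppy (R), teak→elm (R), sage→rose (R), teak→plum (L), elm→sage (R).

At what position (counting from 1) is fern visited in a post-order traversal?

11

Post-order visits the left subtree, then the right subtree, then the node.
At teak: go left to plum.
  At plum: no left child.
  At plum: go right to cedar.
    At cedar: go left to mint.
      At mint: no left child.
      At mint: go right to lime.
        lime is a leaf — visit lime.
      Visit mint.
    At cedar: no right child.
    Visit cedar.
  Visit plum.
At teak: go right to elm.
  At elm: go left to fern.
    At fern: go left to tulip.
      At tulip: go left to bay.
        At bay: no left child.
        At bay: go right to kale.
          kale is a leaf — visit kale.
        Visit bay.
      At tulip: no right child.
      Visit tulip.
    At fern: go right to poppy.
      At poppy: go left to hop.
        At hop: go left to daisy.
          daisy is a leaf — visit daisy.
        At hop: no right child.
        Visit hop.
      At poppy: no right child.
      Visit poppy.
    Visit fern.
  At elm: go right to sage.
    At sage: no left child.
    At sage: go right to rose.
      rose is a leaf — visit rose.
    Visit sage.
  Visit elm.
Visit teak.
Full post-order sequence: lime, mint, cedar, plum, kale, bay, tulip, daisy, hop, poppy, fern, rose, sage, elm, teak.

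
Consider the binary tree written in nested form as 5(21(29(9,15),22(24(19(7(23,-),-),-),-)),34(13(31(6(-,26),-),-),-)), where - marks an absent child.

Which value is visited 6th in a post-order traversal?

19

Post-order visits the left subtree, then the right subtree, then the node.
At 5: go left to 21.
  At 21: go left to 29.
    At 29: go left to 9.
      9 is a leaf — visit 9.
    At 29: go right to 15.
      15 is a leaf — visit 15.
    Visit 29.
  At 21: go right to 22.
    At 22: go left to 24.
      At 24: go left to 19.
        At 19: go left to 7.
          At 7: go left to 23.
            23 is a leaf — visit 23.
          At 7: no right child.
          Visit 7.
        At 19: no right child.
        Visit 19.
      At 24: no right child.
      Visit 24.
    At 22: no right child.
    Visit 22.
  Visit 21.
At 5: go right to 34.
  At 34: go left to 13.
    At 13: go left to 31.
      At 31: go left to 6.
        At 6: no left child.
        At 6: go right to 26.
          26 is a leaf — visit 26.
        Visit 6.
      At 31: no right child.
      Visit 31.
    At 13: no right child.
    Visit 13.
  At 34: no right child.
  Visit 34.
Visit 5.
Full post-order sequence: 9, 15, 29, 23, 7, 19, 24, 22, 21, 26, 6, 31, 13, 34, 5.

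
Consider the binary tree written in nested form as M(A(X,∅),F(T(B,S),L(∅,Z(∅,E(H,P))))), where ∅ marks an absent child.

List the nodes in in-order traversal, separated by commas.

X, A, M, B, T, S, F, L, Z, H, E, P

In-order visits the left subtree, then the node, then the right subtree.
At M: go left to A.
  At A: go left to X.
    X is a leaf — visit X.
  Visit A.
  At A: no right child.
Visit M.
At M: go right to F.
  At F: go left to T.
    At T: go left to B.
      B is a leaf — visit B.
    Visit T.
    At T: go right to S.
      S is a leaf — visit S.
  Visit F.
  At F: go right to L.
    At L: no left child.
    Visit L.
    At L: go right to Z.
      At Z: no left child.
      Visit Z.
      At Z: go right to E.
        At E: go left to H.
          H is a leaf — visit H.
        Visit E.
        At E: go right to P.
          P is a leaf — visit P.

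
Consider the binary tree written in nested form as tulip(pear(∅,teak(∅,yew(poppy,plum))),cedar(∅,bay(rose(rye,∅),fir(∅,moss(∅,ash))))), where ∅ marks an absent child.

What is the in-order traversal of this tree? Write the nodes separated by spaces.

In-order visits the left subtree, then the node, then the right subtree.
At tulip: go left to pear.
  At pear: no left child.
  Visit pear.
  At pear: go right to teak.
    At teak: no left child.
    Visit teak.
    At teak: go right to yew.
      At yew: go left to poppy.
        poppy is a leaf — visit poppy.
      Visit yew.
      At yew: go right to plum.
        plum is a leaf — visit plum.
Visit tulip.
At tulip: go right to cedar.
  At cedar: no left child.
  Visit cedar.
  At cedar: go right to bay.
    At bay: go left to rose.
      At rose: go left to rye.
        rye is a leaf — visit rye.
      Visit rose.
      At rose: no right child.
    Visit bay.
    At bay: go right to fir.
      At fir: no left child.
      Visit fir.
      At fir: go right to moss.
        At moss: no left child.
        Visit moss.
        At moss: go right to ash.
          ash is a leaf — visit ash.

pear teak poppy yew plum tulip cedar rye rose bay fir moss ash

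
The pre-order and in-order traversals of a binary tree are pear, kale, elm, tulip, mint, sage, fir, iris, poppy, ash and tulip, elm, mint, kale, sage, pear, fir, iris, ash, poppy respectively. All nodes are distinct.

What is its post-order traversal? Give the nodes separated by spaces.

The first element of pre-order is the root; it splits in-order into left and right subtrees.
Root pear: left subtree has 5 nodes {tulip, elm, mint, kale, sage}, right has 4 {fir, iris, ash, poppy}.
  Root kale: left subtree has 3 nodes {tulip, elm, mint}, right has 1 {sage}.
    Root elm: left subtree has 1 node {tulip}, right has 1 {mint}.
  Root fir: left subtree has 0 nodes { }, right has 3 {iris, ash, poppy}.
    Root iris: left subtree has 0 nodes { }, right has 2 {ash, poppy}.
      Root poppy: left subtree has 1 node {ash}, right has 0 { }.

tulip mint elm sage kale ash poppy iris fir pear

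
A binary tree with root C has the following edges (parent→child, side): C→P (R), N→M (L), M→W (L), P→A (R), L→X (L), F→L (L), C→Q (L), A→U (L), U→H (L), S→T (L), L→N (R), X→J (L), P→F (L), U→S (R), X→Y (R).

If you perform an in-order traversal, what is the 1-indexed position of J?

In-order visits the left subtree, then the node, then the right subtree.
At C: go left to Q.
  Q is a leaf — visit Q.
Visit C.
At C: go right to P.
  At P: go left to F.
    At F: go left to L.
      At L: go left to X.
        At X: go left to J.
          J is a leaf — visit J.
        Visit X.
        At X: go right to Y.
          Y is a leaf — visit Y.
      Visit L.
      At L: go right to N.
        At N: go left to M.
          At M: go left to W.
            W is a leaf — visit W.
          Visit M.
          At M: no right child.
        Visit N.
        At N: no right child.
    Visit F.
    At F: no right child.
  Visit P.
  At P: go right to A.
    At A: go left to U.
      At U: go left to H.
        H is a leaf — visit H.
      Visit U.
      At U: go right to S.
        At S: go left to T.
          T is a leaf — visit T.
        Visit S.
        At S: no right child.
    Visit A.
    At A: no right child.
Full in-order sequence: Q, C, J, X, Y, L, W, M, N, F, P, H, U, T, S, A.

3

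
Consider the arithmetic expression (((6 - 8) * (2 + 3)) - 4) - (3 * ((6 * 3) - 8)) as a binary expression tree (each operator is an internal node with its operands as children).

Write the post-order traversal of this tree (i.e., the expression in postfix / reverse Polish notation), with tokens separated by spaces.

6 8 - 2 3 + * 4 - 3 6 3 * 8 - * -

Post-order on an expression tree gives postfix notation: for each operator, emit left operand, right operand, then the operator.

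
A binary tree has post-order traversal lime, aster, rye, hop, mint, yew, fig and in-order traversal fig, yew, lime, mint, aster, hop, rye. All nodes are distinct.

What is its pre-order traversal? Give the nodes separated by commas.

fig, yew, mint, lime, hop, aster, rye

The last element of post-order is the root; it splits in-order into left and right subtrees.
Root fig: left subtree has 0 nodes { }, right has 6 {yew, lime, mint, aster, hop, rye}.
  Root yew: left subtree has 0 nodes { }, right has 5 {lime, mint, aster, hop, rye}.
    Root mint: left subtree has 1 node {lime}, right has 3 {aster, hop, rye}.
      Root hop: left subtree has 1 node {aster}, right has 1 {rye}.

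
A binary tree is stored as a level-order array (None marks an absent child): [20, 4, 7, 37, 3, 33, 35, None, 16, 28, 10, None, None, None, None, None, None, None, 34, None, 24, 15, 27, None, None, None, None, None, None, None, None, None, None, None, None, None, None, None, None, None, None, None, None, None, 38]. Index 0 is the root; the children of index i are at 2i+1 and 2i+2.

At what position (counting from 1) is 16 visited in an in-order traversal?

In-order visits the left subtree, then the node, then the right subtree.
At 20: go left to 4.
  At 4: go left to 37.
    At 37: no left child.
    Visit 37.
    At 37: go right to 16.
      At 16: no left child.
      Visit 16.
      At 16: go right to 34.
        34 is a leaf — visit 34.
  Visit 4.
  At 4: go right to 3.
    At 3: go left to 28.
      At 28: no left child.
      Visit 28.
      At 28: go right to 24.
        24 is a leaf — visit 24.
    Visit 3.
    At 3: go right to 10.
      At 10: go left to 15.
        At 15: no left child.
        Visit 15.
        At 15: go right to 38.
          38 is a leaf — visit 38.
      Visit 10.
      At 10: go right to 27.
        27 is a leaf — visit 27.
Visit 20.
At 20: go right to 7.
  At 7: go left to 33.
    33 is a leaf — visit 33.
  Visit 7.
  At 7: go right to 35.
    35 is a leaf — visit 35.
Full in-order sequence: 37, 16, 34, 4, 28, 24, 3, 15, 38, 10, 27, 20, 33, 7, 35.

2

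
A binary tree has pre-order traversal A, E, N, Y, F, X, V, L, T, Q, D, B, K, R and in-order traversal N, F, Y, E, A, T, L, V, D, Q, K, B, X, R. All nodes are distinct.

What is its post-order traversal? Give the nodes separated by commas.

The first element of pre-order is the root; it splits in-order into left and right subtrees.
Root A: left subtree has 4 nodes {N, F, Y, E}, right has 9 {T, L, V, D, Q, K, B, X, R}.
  Root E: left subtree has 3 nodes {N, F, Y}, right has 0 { }.
    Root N: left subtree has 0 nodes { }, right has 2 {F, Y}.
      Root Y: left subtree has 1 node {F}, right has 0 { }.
  Root X: left subtree has 7 nodes {T, L, V, D, Q, K, B}, right has 1 {R}.
    Root V: left subtree has 2 nodes {T, L}, right has 4 {D, Q, K, B}.
      Root L: left subtree has 1 node {T}, right has 0 { }.
      Root Q: left subtree has 1 node {D}, right has 2 {K, B}.
        Root B: left subtree has 1 node {K}, right has 0 { }.

F, Y, N, E, T, L, D, K, B, Q, V, R, X, A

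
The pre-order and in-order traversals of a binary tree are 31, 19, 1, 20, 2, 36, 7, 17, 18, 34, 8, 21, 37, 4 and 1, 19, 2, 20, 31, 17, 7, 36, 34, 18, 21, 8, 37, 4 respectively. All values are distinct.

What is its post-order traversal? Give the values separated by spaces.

The first element of pre-order is the root; it splits in-order into left and right subtrees.
Root 31: left subtree has 4 nodes {1, 19, 2, 20}, right has 9 {17, 7, 36, 34, 18, 21, 8, 37, 4}.
  Root 19: left subtree has 1 node {1}, right has 2 {2, 20}.
    Root 20: left subtree has 1 node {2}, right has 0 { }.
  Root 36: left subtree has 2 nodes {17, 7}, right has 6 {34, 18, 21, 8, 37, 4}.
    Root 7: left subtree has 1 node {17}, right has 0 { }.
    Root 18: left subtree has 1 node {34}, right has 4 {21, 8, 37, 4}.
      Root 8: left subtree has 1 node {21}, right has 2 {37, 4}.
        Root 37: left subtree has 0 nodes { }, right has 1 {4}.

1 2 20 19 17 7 34 21 4 37 8 18 36 31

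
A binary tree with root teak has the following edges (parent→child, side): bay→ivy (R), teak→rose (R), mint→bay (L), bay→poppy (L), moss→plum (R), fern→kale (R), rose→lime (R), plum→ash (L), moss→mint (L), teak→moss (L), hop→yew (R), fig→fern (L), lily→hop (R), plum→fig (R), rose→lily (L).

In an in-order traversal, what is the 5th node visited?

In-order visits the left subtree, then the node, then the right subtree.
At teak: go left to moss.
  At moss: go left to mint.
    At mint: go left to bay.
      At bay: go left to poppy.
        poppy is a leaf — visit poppy.
      Visit bay.
      At bay: go right to ivy.
        ivy is a leaf — visit ivy.
    Visit mint.
    At mint: no right child.
  Visit moss.
  At moss: go right to plum.
    At plum: go left to ash.
      ash is a leaf — visit ash.
    Visit plum.
    At plum: go right to fig.
      At fig: go left to fern.
        At fern: no left child.
        Visit fern.
        At fern: go right to kale.
          kale is a leaf — visit kale.
      Visit fig.
      At fig: no right child.
Visit teak.
At teak: go right to rose.
  At rose: go left to lily.
    At lily: no left child.
    Visit lily.
    At lily: go right to hop.
      At hop: no left child.
      Visit hop.
      At hop: go right to yew.
        yew is a leaf — visit yew.
  Visit rose.
  At rose: go right to lime.
    lime is a leaf — visit lime.
Full in-order sequence: poppy, bay, ivy, mint, moss, ash, plum, fern, kale, fig, teak, lily, hop, yew, rose, lime.

moss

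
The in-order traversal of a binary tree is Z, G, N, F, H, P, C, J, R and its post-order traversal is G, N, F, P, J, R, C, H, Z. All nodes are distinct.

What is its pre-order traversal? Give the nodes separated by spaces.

The last element of post-order is the root; it splits in-order into left and right subtrees.
Root Z: left subtree has 0 nodes { }, right has 8 {G, N, F, H, P, C, J, R}.
  Root H: left subtree has 3 nodes {G, N, F}, right has 4 {P, C, J, R}.
    Root F: left subtree has 2 nodes {G, N}, right has 0 { }.
      Root N: left subtree has 1 node {G}, right has 0 { }.
    Root C: left subtree has 1 node {P}, right has 2 {J, R}.
      Root R: left subtree has 1 node {J}, right has 0 { }.

Z H F N G C P R J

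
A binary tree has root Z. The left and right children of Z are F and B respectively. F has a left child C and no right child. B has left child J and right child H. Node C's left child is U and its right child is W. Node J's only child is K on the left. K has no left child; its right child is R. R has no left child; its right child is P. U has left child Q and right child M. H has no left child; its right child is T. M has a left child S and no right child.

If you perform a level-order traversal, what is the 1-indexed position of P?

Level-order visits nodes level by level from the root, left to right within each level.
Level 0: Z
Level 1: F, B
Level 2: C, J, H
Level 3: U, W, K, T
Level 4: Q, M, R
Level 5: S, P
Full level-order sequence: Z, F, B, C, J, H, U, W, K, T, Q, M, R, S, P.

15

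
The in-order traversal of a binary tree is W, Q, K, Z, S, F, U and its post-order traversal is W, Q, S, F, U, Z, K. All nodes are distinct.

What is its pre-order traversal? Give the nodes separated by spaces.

The last element of post-order is the root; it splits in-order into left and right subtrees.
Root K: left subtree has 2 nodes {W, Q}, right has 4 {Z, S, F, U}.
  Root Q: left subtree has 1 node {W}, right has 0 { }.
  Root Z: left subtree has 0 nodes { }, right has 3 {S, F, U}.
    Root U: left subtree has 2 nodes {S, F}, right has 0 { }.
      Root F: left subtree has 1 node {S}, right has 0 { }.

K Q W Z U F S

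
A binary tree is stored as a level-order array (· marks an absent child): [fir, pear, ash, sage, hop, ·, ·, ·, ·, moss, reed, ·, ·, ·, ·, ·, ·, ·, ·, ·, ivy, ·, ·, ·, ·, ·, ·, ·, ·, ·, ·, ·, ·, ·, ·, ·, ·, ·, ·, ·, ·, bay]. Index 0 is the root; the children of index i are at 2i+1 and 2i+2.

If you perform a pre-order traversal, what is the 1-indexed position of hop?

4

Pre-order visits the node, then its left subtree, then its right subtree.
Visit fir.
At fir: go left to pear.
  Visit pear.
  At pear: go left to sage.
    sage is a leaf — visit sage.
  At pear: go right to hop.
    Visit hop.
    At hop: go left to moss.
      Visit moss.
      At moss: no left child.
      At moss: go right to ivy.
        Visit ivy.
        At ivy: go left to bay.
          bay is a leaf — visit bay.
        At ivy: no right child.
    At hop: go right to reed.
      reed is a leaf — visit reed.
At fir: go right to ash.
  ash is a leaf — visit ash.
Full pre-order sequence: fir, pear, sage, hop, moss, ivy, bay, reed, ash.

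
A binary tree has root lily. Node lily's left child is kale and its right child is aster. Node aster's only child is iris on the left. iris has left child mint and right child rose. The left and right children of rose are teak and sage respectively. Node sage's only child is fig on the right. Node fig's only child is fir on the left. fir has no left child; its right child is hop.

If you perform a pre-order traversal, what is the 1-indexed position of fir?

Pre-order visits the node, then its left subtree, then its right subtree.
Visit lily.
At lily: go left to kale.
  kale is a leaf — visit kale.
At lily: go right to aster.
  Visit aster.
  At aster: go left to iris.
    Visit iris.
    At iris: go left to mint.
      mint is a leaf — visit mint.
    At iris: go right to rose.
      Visit rose.
      At rose: go left to teak.
        teak is a leaf — visit teak.
      At rose: go right to sage.
        Visit sage.
        At sage: no left child.
        At sage: go right to fig.
          Visit fig.
          At fig: go left to fir.
            Visit fir.
            At fir: no left child.
            At fir: go right to hop.
              hop is a leaf — visit hop.
          At fig: no right child.
  At aster: no right child.
Full pre-order sequence: lily, kale, aster, iris, mint, rose, teak, sage, fig, fir, hop.

10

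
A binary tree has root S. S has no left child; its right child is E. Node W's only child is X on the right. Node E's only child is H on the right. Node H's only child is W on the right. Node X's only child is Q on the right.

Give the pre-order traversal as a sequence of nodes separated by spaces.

Pre-order visits the node, then its left subtree, then its right subtree.
Visit S.
At S: no left child.
At S: go right to E.
  Visit E.
  At E: no left child.
  At E: go right to H.
    Visit H.
    At H: no left child.
    At H: go right to W.
      Visit W.
      At W: no left child.
      At W: go right to X.
        Visit X.
        At X: no left child.
        At X: go right to Q.
          Q is a leaf — visit Q.

S E H W X Q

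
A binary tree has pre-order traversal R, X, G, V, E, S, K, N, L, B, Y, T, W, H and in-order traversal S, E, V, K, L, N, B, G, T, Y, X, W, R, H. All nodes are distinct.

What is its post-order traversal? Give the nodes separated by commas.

The first element of pre-order is the root; it splits in-order into left and right subtrees.
Root R: left subtree has 12 nodes {S, E, V, K, L, N, B, G, T, Y, X, W}, right has 1 {H}.
  Root X: left subtree has 10 nodes {S, E, V, K, L, N, B, G, T, Y}, right has 1 {W}.
    Root G: left subtree has 7 nodes {S, E, V, K, L, N, B}, right has 2 {T, Y}.
      Root V: left subtree has 2 nodes {S, E}, right has 4 {K, L, N, B}.
        Root E: left subtree has 1 node {S}, right has 0 { }.
        Root K: left subtree has 0 nodes { }, right has 3 {L, N, B}.
          Root N: left subtree has 1 node {L}, right has 1 {B}.
      Root Y: left subtree has 1 node {T}, right has 0 { }.

S, E, L, B, N, K, V, T, Y, G, W, X, H, R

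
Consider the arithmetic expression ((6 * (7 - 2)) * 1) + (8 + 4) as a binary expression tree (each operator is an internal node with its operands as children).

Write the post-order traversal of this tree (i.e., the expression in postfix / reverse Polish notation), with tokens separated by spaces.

6 7 2 - * 1 * 8 4 + +

Post-order on an expression tree gives postfix notation: for each operator, emit left operand, right operand, then the operator.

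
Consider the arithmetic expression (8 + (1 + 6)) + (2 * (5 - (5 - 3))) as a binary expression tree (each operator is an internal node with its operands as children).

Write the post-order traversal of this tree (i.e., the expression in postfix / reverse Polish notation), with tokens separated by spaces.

Post-order on an expression tree gives postfix notation: for each operator, emit left operand, right operand, then the operator.

8 1 6 + + 2 5 5 3 - - * +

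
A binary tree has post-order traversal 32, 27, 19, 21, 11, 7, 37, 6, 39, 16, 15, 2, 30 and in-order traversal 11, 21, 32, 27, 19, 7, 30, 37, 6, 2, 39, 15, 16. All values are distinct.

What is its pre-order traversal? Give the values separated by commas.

30, 7, 11, 21, 19, 27, 32, 2, 6, 37, 15, 39, 16

The last element of post-order is the root; it splits in-order into left and right subtrees.
Root 30: left subtree has 6 nodes {11, 21, 32, 27, 19, 7}, right has 6 {37, 6, 2, 39, 15, 16}.
  Root 7: left subtree has 5 nodes {11, 21, 32, 27, 19}, right has 0 { }.
    Root 11: left subtree has 0 nodes { }, right has 4 {21, 32, 27, 19}.
      Root 21: left subtree has 0 nodes { }, right has 3 {32, 27, 19}.
        Root 19: left subtree has 2 nodes {32, 27}, right has 0 { }.
          Root 27: left subtree has 1 node {32}, right has 0 { }.
  Root 2: left subtree has 2 nodes {37, 6}, right has 3 {39, 15, 16}.
    Root 6: left subtree has 1 node {37}, right has 0 { }.
    Root 15: left subtree has 1 node {39}, right has 1 {16}.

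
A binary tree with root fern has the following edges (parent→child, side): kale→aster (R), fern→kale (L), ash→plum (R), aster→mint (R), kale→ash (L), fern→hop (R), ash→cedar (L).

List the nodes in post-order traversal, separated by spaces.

Post-order visits the left subtree, then the right subtree, then the node.
At fern: go left to kale.
  At kale: go left to ash.
    At ash: go left to cedar.
      cedar is a leaf — visit cedar.
    At ash: go right to plum.
      plum is a leaf — visit plum.
    Visit ash.
  At kale: go right to aster.
    At aster: no left child.
    At aster: go right to mint.
      mint is a leaf — visit mint.
    Visit aster.
  Visit kale.
At fern: go right to hop.
  hop is a leaf — visit hop.
Visit fern.

cedar plum ash mint aster kale hop fern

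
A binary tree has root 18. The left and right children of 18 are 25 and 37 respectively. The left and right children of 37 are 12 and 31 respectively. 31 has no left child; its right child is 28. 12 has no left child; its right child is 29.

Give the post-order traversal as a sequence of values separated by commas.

25, 29, 12, 28, 31, 37, 18

Post-order visits the left subtree, then the right subtree, then the node.
At 18: go left to 25.
  25 is a leaf — visit 25.
At 18: go right to 37.
  At 37: go left to 12.
    At 12: no left child.
    At 12: go right to 29.
      29 is a leaf — visit 29.
    Visit 12.
  At 37: go right to 31.
    At 31: no left child.
    At 31: go right to 28.
      28 is a leaf — visit 28.
    Visit 31.
  Visit 37.
Visit 18.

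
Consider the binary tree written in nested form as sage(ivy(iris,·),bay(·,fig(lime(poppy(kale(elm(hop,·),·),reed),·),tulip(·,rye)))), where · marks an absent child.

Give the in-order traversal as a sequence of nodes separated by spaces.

iris ivy sage bay hop elm kale poppy reed lime fig tulip rye

In-order visits the left subtree, then the node, then the right subtree.
At sage: go left to ivy.
  At ivy: go left to iris.
    iris is a leaf — visit iris.
  Visit ivy.
  At ivy: no right child.
Visit sage.
At sage: go right to bay.
  At bay: no left child.
  Visit bay.
  At bay: go right to fig.
    At fig: go left to lime.
      At lime: go left to poppy.
        At poppy: go left to kale.
          At kale: go left to elm.
            At elm: go left to hop.
              hop is a leaf — visit hop.
            Visit elm.
            At elm: no right child.
          Visit kale.
          At kale: no right child.
        Visit poppy.
        At poppy: go right to reed.
          reed is a leaf — visit reed.
      Visit lime.
      At lime: no right child.
    Visit fig.
    At fig: go right to tulip.
      At tulip: no left child.
      Visit tulip.
      At tulip: go right to rye.
        rye is a leaf — visit rye.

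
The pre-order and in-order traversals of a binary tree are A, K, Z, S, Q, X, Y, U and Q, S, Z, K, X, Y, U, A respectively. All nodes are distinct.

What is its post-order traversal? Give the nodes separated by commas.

Q, S, Z, U, Y, X, K, A

The first element of pre-order is the root; it splits in-order into left and right subtrees.
Root A: left subtree has 7 nodes {Q, S, Z, K, X, Y, U}, right has 0 { }.
  Root K: left subtree has 3 nodes {Q, S, Z}, right has 3 {X, Y, U}.
    Root Z: left subtree has 2 nodes {Q, S}, right has 0 { }.
      Root S: left subtree has 1 node {Q}, right has 0 { }.
    Root X: left subtree has 0 nodes { }, right has 2 {Y, U}.
      Root Y: left subtree has 0 nodes { }, right has 1 {U}.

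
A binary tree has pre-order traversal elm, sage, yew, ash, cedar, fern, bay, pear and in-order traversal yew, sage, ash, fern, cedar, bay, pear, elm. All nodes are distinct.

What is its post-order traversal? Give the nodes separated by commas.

yew, fern, pear, bay, cedar, ash, sage, elm

The first element of pre-order is the root; it splits in-order into left and right subtrees.
Root elm: left subtree has 7 nodes {yew, sage, ash, fern, cedar, bay, pear}, right has 0 { }.
  Root sage: left subtree has 1 node {yew}, right has 5 {ash, fern, cedar, bay, pear}.
    Root ash: left subtree has 0 nodes { }, right has 4 {fern, cedar, bay, pear}.
      Root cedar: left subtree has 1 node {fern}, right has 2 {bay, pear}.
        Root bay: left subtree has 0 nodes { }, right has 1 {pear}.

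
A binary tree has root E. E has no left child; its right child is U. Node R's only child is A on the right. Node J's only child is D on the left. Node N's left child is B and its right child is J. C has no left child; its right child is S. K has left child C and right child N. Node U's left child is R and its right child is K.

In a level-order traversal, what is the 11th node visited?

D

Level-order visits nodes level by level from the root, left to right within each level.
Level 0: E
Level 1: U
Level 2: R, K
Level 3: A, C, N
Level 4: S, B, J
Level 5: D
Full level-order sequence: E, U, R, K, A, C, N, S, B, J, D.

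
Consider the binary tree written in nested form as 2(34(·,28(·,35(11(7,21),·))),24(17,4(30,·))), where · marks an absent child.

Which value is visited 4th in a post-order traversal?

35

Post-order visits the left subtree, then the right subtree, then the node.
At 2: go left to 34.
  At 34: no left child.
  At 34: go right to 28.
    At 28: no left child.
    At 28: go right to 35.
      At 35: go left to 11.
        At 11: go left to 7.
          7 is a leaf — visit 7.
        At 11: go right to 21.
          21 is a leaf — visit 21.
        Visit 11.
      At 35: no right child.
      Visit 35.
    Visit 28.
  Visit 34.
At 2: go right to 24.
  At 24: go left to 17.
    17 is a leaf — visit 17.
  At 24: go right to 4.
    At 4: go left to 30.
      30 is a leaf — visit 30.
    At 4: no right child.
    Visit 4.
  Visit 24.
Visit 2.
Full post-order sequence: 7, 21, 11, 35, 28, 34, 17, 30, 4, 24, 2.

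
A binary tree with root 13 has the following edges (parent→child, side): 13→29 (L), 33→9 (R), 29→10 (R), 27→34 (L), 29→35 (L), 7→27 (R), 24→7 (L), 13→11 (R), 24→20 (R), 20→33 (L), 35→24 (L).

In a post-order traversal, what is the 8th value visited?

Post-order visits the left subtree, then the right subtree, then the node.
At 13: go left to 29.
  At 29: go left to 35.
    At 35: go left to 24.
      At 24: go left to 7.
        At 7: no left child.
        At 7: go right to 27.
          At 27: go left to 34.
            34 is a leaf — visit 34.
          At 27: no right child.
          Visit 27.
        Visit 7.
      At 24: go right to 20.
        At 20: go left to 33.
          At 33: no left child.
          At 33: go right to 9.
            9 is a leaf — visit 9.
          Visit 33.
        At 20: no right child.
        Visit 20.
      Visit 24.
    At 35: no right child.
    Visit 35.
  At 29: go right to 10.
    10 is a leaf — visit 10.
  Visit 29.
At 13: go right to 11.
  11 is a leaf — visit 11.
Visit 13.
Full post-order sequence: 34, 27, 7, 9, 33, 20, 24, 35, 10, 29, 11, 13.

35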